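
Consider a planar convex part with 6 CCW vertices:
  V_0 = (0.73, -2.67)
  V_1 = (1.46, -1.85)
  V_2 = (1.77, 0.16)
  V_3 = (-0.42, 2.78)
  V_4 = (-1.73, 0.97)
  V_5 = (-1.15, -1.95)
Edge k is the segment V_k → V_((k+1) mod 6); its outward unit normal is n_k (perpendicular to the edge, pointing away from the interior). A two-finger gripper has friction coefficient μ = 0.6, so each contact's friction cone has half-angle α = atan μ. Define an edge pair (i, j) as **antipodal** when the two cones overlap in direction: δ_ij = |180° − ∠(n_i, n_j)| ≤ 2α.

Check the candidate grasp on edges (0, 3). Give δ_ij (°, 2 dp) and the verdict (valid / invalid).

δ = 5.78°, valid

α = atan 0.6 = 30.96°;  2α = 61.93°
edge 0: e_0 = (+0.73, +0.82);  n_0 = (+0.7469, -0.6649)
edge 3: e_3 = (-1.31, -1.81);  n_3 = (-0.8101, +0.5863)
∠(n_0, n_3) = 174.22°
δ = |180° − 174.22°| = 5.78°
5.78° ≤ 2α = 61.93°  →  valid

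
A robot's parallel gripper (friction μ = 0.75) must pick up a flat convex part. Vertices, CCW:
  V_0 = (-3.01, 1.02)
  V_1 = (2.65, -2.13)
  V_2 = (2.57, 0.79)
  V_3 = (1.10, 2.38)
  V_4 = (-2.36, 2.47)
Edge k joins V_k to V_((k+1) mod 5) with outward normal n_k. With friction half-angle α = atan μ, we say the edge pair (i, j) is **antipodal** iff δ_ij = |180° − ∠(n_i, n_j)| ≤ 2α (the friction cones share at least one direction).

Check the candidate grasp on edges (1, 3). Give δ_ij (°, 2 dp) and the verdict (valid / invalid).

δ = 93.06°, invalid

α = atan 0.75 = 36.87°;  2α = 73.74°
edge 1: e_1 = (-0.08, +2.92);  n_1 = (+0.9996, +0.0274)
edge 3: e_3 = (-3.46, +0.09);  n_3 = (+0.0260, +0.9997)
∠(n_1, n_3) = 86.94°
δ = |180° − 86.94°| = 93.06°
93.06° > 2α = 73.74°  →  invalid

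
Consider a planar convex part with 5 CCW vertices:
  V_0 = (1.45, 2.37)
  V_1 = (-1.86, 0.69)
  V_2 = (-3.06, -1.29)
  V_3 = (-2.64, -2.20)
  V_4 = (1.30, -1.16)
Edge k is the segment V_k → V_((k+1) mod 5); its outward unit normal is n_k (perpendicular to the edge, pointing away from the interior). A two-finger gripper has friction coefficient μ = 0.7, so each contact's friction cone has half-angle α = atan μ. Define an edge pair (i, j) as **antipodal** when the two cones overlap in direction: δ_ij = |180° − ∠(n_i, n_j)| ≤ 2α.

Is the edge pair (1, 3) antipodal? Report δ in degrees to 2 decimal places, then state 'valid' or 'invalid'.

δ = 44.00°, valid

α = atan 0.7 = 34.99°;  2α = 69.98°
edge 1: e_1 = (-1.20, -1.98);  n_1 = (-0.8552, +0.5183)
edge 3: e_3 = (+3.94, +1.04);  n_3 = (+0.2552, -0.9669)
∠(n_1, n_3) = 136.00°
δ = |180° − 136.00°| = 44.00°
44.00° ≤ 2α = 69.98°  →  valid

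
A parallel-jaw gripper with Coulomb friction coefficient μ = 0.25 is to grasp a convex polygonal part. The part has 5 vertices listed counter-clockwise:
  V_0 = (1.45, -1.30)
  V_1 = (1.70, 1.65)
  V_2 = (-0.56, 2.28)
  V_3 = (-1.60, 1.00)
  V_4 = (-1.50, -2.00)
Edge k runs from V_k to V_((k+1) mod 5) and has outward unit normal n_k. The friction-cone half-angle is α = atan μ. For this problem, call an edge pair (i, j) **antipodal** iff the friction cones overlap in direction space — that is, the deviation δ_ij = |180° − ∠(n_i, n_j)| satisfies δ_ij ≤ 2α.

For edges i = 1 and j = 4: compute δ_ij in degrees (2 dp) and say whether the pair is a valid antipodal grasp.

α = atan 0.25 = 14.04°;  2α = 28.07°
edge 1: e_1 = (-2.26, +0.63);  n_1 = (+0.2685, +0.9633)
edge 4: e_4 = (+2.95, +0.70);  n_4 = (+0.2309, -0.9730)
∠(n_1, n_4) = 151.07°
δ = |180° − 151.07°| = 28.93°
28.93° > 2α = 28.07°  →  invalid

δ = 28.93°, invalid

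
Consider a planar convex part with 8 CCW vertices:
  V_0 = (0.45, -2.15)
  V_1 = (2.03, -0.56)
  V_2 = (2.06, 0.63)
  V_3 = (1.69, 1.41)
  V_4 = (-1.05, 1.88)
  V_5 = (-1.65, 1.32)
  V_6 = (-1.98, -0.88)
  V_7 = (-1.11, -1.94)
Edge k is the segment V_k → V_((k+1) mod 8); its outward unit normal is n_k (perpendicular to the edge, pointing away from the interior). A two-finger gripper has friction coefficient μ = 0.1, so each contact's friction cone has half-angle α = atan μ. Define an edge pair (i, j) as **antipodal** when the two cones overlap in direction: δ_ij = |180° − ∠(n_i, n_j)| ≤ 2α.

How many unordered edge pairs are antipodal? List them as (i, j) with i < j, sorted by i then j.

α = atan 0.1 = 5.71°;  2α = 11.42°
n_0 = (+0.7093, -0.7049)
n_1 = (+0.9997, -0.0252)
n_2 = (+0.9035, +0.4286)
n_3 = (+0.1691, +0.9856)
n_4 = (-0.6823, +0.7311)
n_5 = (-0.9889, +0.1483)
n_6 = (-0.7730, -0.6344)
n_7 = (-0.1334, -0.9911)
  (0,1): δ = 136.62°  ·
  (0,2): δ = 109.80°  ·
  (0,3): δ = 54.91°  ·
  (0,4): δ = 2.16°  ✓
  (0,5): δ = 36.29°  ·
  (0,6): δ = 84.20°  ·
  (0,7): δ = 127.15°  ·
  (1,2): δ = 153.18°  ·
  (1,3): δ = 98.29°  ·
  (1,4): δ = 45.53°  ·
  (1,5): δ = 7.09°  ✓
  (1,6): δ = 40.82°  ·
  (1,7): δ = 83.78°  ·
  (2,3): δ = 125.11°  ·
  (2,4): δ = 72.35°  ·
  (2,5): δ = 33.91°  ·
  (2,6): δ = 14.00°  ·
  (2,7): δ = 56.96°  ·
  (3,4): δ = 127.24°  ·
  (3,5): δ = 88.80°  ·
  (3,6): δ = 40.89°  ·
  (3,7): δ = 2.07°  ✓
  (4,5): δ = 141.56°  ·
  (4,6): δ = 93.65°  ·
  (4,7): δ = 50.69°  ·
  (5,6): δ = 132.09°  ·
  (5,7): δ = 89.14°  ·
  (6,7): δ = 137.04°  ·
antipodal pairs: 3

count = 3; pairs: (0,4), (1,5), (3,7)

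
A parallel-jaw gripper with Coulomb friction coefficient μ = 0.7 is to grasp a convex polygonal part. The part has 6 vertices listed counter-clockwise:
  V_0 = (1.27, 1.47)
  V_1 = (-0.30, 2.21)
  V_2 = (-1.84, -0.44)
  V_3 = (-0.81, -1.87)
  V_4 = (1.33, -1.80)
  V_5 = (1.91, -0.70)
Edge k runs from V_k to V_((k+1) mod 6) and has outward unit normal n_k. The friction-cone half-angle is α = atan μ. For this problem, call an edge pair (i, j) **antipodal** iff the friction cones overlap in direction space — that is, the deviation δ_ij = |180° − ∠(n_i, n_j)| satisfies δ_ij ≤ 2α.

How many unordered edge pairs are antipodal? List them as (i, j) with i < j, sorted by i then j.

α = atan 0.7 = 34.99°;  2α = 69.98°
n_0 = (+0.4264, +0.9046)
n_1 = (-0.8646, +0.5025)
n_2 = (-0.8114, -0.5845)
n_3 = (+0.0327, -0.9995)
n_4 = (+0.8846, -0.4664)
n_5 = (+0.9592, +0.2829)
  (0,1): δ = 94.93°  ·
  (0,2): δ = 29.00°  ✓
  (0,3): δ = 27.11°  ✓
  (0,4): δ = 87.43°  ·
  (0,5): δ = 131.67°  ·
  (1,2): δ = 114.07°  ·
  (1,3): δ = 57.96°  ✓
  (1,4): δ = 2.36°  ✓
  (1,5): δ = 46.59°  ✓
  (2,3): δ = 123.89°  ·
  (2,4): δ = 63.57°  ✓
  (2,5): δ = 19.33°  ✓
  (3,4): δ = 119.67°  ·
  (3,5): δ = 75.44°  ·
  (4,5): δ = 135.77°  ·
antipodal pairs: 7

count = 7; pairs: (0,2), (0,3), (1,3), (1,4), (1,5), (2,4), (2,5)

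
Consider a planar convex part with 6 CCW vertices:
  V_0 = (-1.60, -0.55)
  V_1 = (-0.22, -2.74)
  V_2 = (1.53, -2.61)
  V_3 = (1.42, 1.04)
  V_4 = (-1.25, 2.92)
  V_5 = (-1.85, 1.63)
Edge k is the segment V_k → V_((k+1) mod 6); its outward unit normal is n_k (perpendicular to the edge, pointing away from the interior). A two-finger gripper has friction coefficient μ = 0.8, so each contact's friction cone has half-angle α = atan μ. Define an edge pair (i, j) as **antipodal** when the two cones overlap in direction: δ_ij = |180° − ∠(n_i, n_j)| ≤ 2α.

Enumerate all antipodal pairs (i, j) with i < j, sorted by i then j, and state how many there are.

α = atan 0.8 = 38.66°;  2α = 77.32°
n_0 = (-0.8460, -0.5331)
n_1 = (+0.0741, -0.9973)
n_2 = (+0.9995, +0.0301)
n_3 = (+0.5757, +0.8176)
n_4 = (-0.9067, +0.4217)
n_5 = (-0.9935, -0.1139)
  (0,1): δ = 117.97°  ·
  (0,2): δ = 30.49°  ✓
  (0,3): δ = 22.63°  ✓
  (0,4): δ = 122.84°  ·
  (0,5): δ = 154.33°  ·
  (1,2): δ = 92.52°  ·
  (1,3): δ = 39.40°  ✓
  (1,4): δ = 60.81°  ✓
  (1,5): δ = 92.29°  ·
  (2,3): δ = 126.88°  ·
  (2,4): δ = 26.67°  ✓
  (2,5): δ = 4.82°  ✓
  (3,4): δ = 79.79°  ·
  (3,5): δ = 48.31°  ✓
  (4,5): δ = 148.51°  ·
antipodal pairs: 7

count = 7; pairs: (0,2), (0,3), (1,3), (1,4), (2,4), (2,5), (3,5)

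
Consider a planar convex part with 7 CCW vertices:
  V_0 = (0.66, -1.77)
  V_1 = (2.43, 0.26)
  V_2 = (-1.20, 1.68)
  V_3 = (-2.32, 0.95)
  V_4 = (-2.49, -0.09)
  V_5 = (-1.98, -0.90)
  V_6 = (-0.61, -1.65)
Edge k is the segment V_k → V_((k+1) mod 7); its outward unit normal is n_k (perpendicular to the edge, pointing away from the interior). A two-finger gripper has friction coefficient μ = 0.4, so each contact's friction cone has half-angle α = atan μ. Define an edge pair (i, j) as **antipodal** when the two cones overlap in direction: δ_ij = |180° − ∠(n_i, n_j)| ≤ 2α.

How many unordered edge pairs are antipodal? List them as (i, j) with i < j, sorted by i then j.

α = atan 0.4 = 21.80°;  2α = 43.60°
n_0 = (+0.7537, -0.6572)
n_1 = (+0.3643, +0.9313)
n_2 = (-0.5460, +0.8378)
n_3 = (-0.9869, +0.1613)
n_4 = (-0.8462, -0.5328)
n_5 = (-0.4802, -0.8772)
n_6 = (-0.0941, -0.9956)
  (0,1): δ = 70.28°  ·
  (0,2): δ = 15.82°  ✓
  (0,3): δ = 31.80°  ✓
  (0,4): δ = 73.28°  ·
  (0,5): δ = 102.39°  ·
  (0,6): δ = 125.69°  ·
  (1,2): δ = 125.54°  ·
  (1,3): δ = 77.92°  ·
  (1,4): δ = 36.44°  ✓
  (1,5): δ = 7.33°  ✓
  (1,6): δ = 15.97°  ✓
  (2,3): δ = 132.38°  ·
  (2,4): δ = 90.90°  ·
  (2,5): δ = 61.79°  ·
  (2,6): δ = 38.49°  ✓
  (3,4): δ = 138.52°  ·
  (3,5): δ = 109.41°  ·
  (3,6): δ = 86.11°  ·
  (4,5): δ = 150.89°  ·
  (4,6): δ = 127.59°  ·
  (5,6): δ = 156.70°  ·
antipodal pairs: 6

count = 6; pairs: (0,2), (0,3), (1,4), (1,5), (1,6), (2,6)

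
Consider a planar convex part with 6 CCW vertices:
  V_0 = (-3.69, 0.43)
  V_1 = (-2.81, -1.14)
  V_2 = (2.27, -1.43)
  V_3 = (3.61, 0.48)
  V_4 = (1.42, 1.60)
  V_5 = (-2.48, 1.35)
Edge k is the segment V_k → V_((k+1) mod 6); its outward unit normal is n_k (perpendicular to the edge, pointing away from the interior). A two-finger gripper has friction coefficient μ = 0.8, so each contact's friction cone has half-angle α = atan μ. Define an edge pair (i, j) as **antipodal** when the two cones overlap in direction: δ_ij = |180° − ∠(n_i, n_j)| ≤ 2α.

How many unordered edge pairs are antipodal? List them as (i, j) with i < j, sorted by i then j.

α = atan 0.8 = 38.66°;  2α = 77.32°
n_0 = (-0.8723, -0.4889)
n_1 = (-0.0570, -0.9984)
n_2 = (+0.8186, -0.5743)
n_3 = (+0.4553, +0.8903)
n_4 = (-0.0640, +0.9980)
n_5 = (-0.6053, +0.7960)
  (0,1): δ = 122.54°  ·
  (0,2): δ = 64.32°  ✓
  (0,3): δ = 33.64°  ✓
  (0,4): δ = 64.40°  ✓
  (0,5): δ = 97.98°  ·
  (1,2): δ = 121.79°  ·
  (1,3): δ = 23.82°  ✓
  (1,4): δ = 6.94°  ✓
  (1,5): δ = 40.51°  ✓
  (2,3): δ = 82.03°  ·
  (2,4): δ = 51.28°  ✓
  (2,5): δ = 17.70°  ✓
  (3,4): δ = 149.25°  ·
  (3,5): δ = 115.67°  ·
  (4,5): δ = 146.42°  ·
antipodal pairs: 8

count = 8; pairs: (0,2), (0,3), (0,4), (1,3), (1,4), (1,5), (2,4), (2,5)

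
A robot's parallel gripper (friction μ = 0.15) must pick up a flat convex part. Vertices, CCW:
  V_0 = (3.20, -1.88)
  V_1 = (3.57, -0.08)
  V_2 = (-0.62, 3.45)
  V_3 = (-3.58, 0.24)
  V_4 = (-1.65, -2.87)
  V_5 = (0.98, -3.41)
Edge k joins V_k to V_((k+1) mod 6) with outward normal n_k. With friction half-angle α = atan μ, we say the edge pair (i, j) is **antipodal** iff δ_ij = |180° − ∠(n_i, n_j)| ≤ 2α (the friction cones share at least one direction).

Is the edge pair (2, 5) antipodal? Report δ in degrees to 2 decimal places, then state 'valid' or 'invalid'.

δ = 12.75°, valid

α = atan 0.15 = 8.53°;  2α = 17.06°
edge 2: e_2 = (-2.96, -3.21);  n_2 = (-0.7352, +0.6779)
edge 5: e_5 = (+2.22, +1.53);  n_5 = (+0.5675, -0.8234)
∠(n_2, n_5) = 167.25°
δ = |180° − 167.25°| = 12.75°
12.75° ≤ 2α = 17.06°  →  valid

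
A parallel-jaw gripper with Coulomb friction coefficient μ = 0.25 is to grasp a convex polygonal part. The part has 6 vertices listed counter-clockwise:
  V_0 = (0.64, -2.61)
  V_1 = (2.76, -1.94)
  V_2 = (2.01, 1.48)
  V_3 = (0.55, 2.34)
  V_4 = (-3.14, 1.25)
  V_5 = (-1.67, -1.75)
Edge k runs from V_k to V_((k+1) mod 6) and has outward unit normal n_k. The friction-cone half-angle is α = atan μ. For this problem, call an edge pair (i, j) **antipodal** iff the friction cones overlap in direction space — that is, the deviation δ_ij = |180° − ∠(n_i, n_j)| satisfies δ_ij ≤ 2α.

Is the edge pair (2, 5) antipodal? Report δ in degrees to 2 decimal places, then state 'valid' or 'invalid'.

δ = 10.08°, valid

α = atan 0.25 = 14.04°;  2α = 28.07°
edge 2: e_2 = (-1.46, +0.86);  n_2 = (+0.5075, +0.8616)
edge 5: e_5 = (+2.31, -0.86);  n_5 = (-0.3489, -0.9372)
∠(n_2, n_5) = 169.92°
δ = |180° − 169.92°| = 10.08°
10.08° ≤ 2α = 28.07°  →  valid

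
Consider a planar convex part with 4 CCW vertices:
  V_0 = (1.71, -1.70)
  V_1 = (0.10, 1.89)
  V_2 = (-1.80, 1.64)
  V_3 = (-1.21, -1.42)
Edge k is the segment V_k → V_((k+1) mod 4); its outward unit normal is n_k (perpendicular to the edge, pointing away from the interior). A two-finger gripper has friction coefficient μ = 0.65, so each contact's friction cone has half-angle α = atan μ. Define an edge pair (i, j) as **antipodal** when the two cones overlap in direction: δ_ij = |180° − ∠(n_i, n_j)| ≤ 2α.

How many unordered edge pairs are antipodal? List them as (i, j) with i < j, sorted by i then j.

count = 3; pairs: (0,2), (0,3), (1,3)

α = atan 0.65 = 33.02°;  2α = 66.05°
n_0 = (+0.9124, +0.4092)
n_1 = (-0.1305, +0.9915)
n_2 = (-0.9819, -0.1893)
n_3 = (-0.0955, -0.9954)
  (0,1): δ = 106.66°  ·
  (0,2): δ = 13.24°  ✓
  (0,3): δ = 60.37°  ✓
  (1,2): δ = 86.58°  ·
  (1,3): δ = 12.97°  ✓
  (2,3): δ = 106.39°  ·
antipodal pairs: 3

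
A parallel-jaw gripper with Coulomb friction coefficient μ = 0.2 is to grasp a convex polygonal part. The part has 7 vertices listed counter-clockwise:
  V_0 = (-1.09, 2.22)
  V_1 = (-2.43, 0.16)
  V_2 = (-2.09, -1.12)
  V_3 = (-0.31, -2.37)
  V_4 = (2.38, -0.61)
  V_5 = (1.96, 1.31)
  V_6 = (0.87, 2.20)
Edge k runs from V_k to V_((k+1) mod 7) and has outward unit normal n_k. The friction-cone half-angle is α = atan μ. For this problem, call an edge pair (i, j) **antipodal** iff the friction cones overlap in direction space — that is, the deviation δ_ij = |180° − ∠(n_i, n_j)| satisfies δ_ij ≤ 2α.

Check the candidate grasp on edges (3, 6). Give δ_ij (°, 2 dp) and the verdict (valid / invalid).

α = atan 0.2 = 11.31°;  2α = 22.62°
edge 3: e_3 = (+2.69, +1.76);  n_3 = (+0.5475, -0.8368)
edge 6: e_6 = (-1.96, +0.02);  n_6 = (+0.0102, +0.9999)
∠(n_3, n_6) = 146.22°
δ = |180° − 146.22°| = 33.78°
33.78° > 2α = 22.62°  →  invalid

δ = 33.78°, invalid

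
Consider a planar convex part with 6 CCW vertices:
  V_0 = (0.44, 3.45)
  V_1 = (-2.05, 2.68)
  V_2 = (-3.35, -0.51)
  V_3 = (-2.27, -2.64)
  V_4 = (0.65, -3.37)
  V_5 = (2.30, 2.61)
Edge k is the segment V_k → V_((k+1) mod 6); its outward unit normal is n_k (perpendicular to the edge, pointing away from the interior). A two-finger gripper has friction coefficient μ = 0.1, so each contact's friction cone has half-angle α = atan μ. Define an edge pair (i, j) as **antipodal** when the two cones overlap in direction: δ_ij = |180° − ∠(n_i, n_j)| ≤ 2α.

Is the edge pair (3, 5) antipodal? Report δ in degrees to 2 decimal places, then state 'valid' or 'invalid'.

α = atan 0.1 = 5.71°;  2α = 11.42°
edge 3: e_3 = (+2.92, -0.73);  n_3 = (-0.2425, -0.9701)
edge 5: e_5 = (-1.86, +0.84);  n_5 = (+0.4116, +0.9114)
∠(n_3, n_5) = 169.73°
δ = |180° − 169.73°| = 10.27°
10.27° ≤ 2α = 11.42°  →  valid

δ = 10.27°, valid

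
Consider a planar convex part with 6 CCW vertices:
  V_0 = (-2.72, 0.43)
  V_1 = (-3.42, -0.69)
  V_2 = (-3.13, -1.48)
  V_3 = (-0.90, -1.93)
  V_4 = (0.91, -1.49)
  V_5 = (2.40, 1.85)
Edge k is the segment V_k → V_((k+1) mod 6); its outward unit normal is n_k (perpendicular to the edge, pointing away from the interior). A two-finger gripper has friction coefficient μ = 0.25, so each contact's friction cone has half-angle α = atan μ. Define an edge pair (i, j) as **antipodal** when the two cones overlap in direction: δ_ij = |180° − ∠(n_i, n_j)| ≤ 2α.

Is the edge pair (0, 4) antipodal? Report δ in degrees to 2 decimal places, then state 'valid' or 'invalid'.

α = atan 0.25 = 14.04°;  2α = 28.07°
edge 0: e_0 = (-0.70, -1.12);  n_0 = (-0.8480, +0.5300)
edge 4: e_4 = (+1.49, +3.34);  n_4 = (+0.9132, -0.4074)
∠(n_0, n_4) = 172.04°
δ = |180° − 172.04°| = 7.96°
7.96° ≤ 2α = 28.07°  →  valid

δ = 7.96°, valid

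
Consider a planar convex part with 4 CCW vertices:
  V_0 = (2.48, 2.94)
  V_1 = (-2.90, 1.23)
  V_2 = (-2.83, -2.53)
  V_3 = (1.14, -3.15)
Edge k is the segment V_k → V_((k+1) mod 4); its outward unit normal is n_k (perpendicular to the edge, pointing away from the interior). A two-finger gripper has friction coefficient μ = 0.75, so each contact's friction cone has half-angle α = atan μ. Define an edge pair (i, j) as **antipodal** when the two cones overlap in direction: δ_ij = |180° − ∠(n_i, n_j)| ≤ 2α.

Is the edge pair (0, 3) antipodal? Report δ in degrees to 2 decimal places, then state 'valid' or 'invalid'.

δ = 59.96°, valid

α = atan 0.75 = 36.87°;  2α = 73.74°
edge 0: e_0 = (-5.38, -1.71);  n_0 = (-0.3029, +0.9530)
edge 3: e_3 = (+1.34, +6.09);  n_3 = (+0.9766, -0.2149)
∠(n_0, n_3) = 120.04°
δ = |180° − 120.04°| = 59.96°
59.96° ≤ 2α = 73.74°  →  valid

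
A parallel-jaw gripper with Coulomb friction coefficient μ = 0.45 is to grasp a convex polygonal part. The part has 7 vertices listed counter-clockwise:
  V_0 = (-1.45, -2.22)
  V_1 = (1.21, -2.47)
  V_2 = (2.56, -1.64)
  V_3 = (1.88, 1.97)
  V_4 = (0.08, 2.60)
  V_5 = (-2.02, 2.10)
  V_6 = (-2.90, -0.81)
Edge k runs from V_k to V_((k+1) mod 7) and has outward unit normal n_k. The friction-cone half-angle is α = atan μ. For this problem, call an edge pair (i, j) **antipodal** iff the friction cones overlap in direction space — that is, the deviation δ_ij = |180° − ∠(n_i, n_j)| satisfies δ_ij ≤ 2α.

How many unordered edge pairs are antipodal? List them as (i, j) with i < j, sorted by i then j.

α = atan 0.45 = 24.23°;  2α = 48.46°
n_0 = (-0.0936, -0.9956)
n_1 = (+0.5237, -0.8519)
n_2 = (+0.9827, +0.1851)
n_3 = (+0.3304, +0.9439)
n_4 = (-0.2316, +0.9728)
n_5 = (-0.9572, +0.2895)
n_6 = (-0.6971, -0.7169)
  (0,1): δ = 143.05°  ·
  (0,2): δ = 73.96°  ·
  (0,3): δ = 13.92°  ✓
  (0,4): δ = 18.76°  ✓
  (0,5): δ = 78.54°  ·
  (0,6): δ = 141.17°  ·
  (1,2): δ = 110.92°  ·
  (1,3): δ = 50.87°  ·
  (1,4): δ = 18.19°  ✓
  (1,5): δ = 41.59°  ✓
  (1,6): δ = 104.22°  ·
  (2,3): δ = 119.96°  ·
  (2,4): δ = 87.28°  ·
  (2,5): δ = 27.49°  ✓
  (2,6): δ = 35.13°  ✓
  (3,4): δ = 147.32°  ·
  (3,5): δ = 87.54°  ·
  (3,6): δ = 24.91°  ✓
  (4,5): δ = 120.22°  ·
  (4,6): δ = 57.59°  ·
  (5,6): δ = 117.37°  ·
antipodal pairs: 7

count = 7; pairs: (0,3), (0,4), (1,4), (1,5), (2,5), (2,6), (3,6)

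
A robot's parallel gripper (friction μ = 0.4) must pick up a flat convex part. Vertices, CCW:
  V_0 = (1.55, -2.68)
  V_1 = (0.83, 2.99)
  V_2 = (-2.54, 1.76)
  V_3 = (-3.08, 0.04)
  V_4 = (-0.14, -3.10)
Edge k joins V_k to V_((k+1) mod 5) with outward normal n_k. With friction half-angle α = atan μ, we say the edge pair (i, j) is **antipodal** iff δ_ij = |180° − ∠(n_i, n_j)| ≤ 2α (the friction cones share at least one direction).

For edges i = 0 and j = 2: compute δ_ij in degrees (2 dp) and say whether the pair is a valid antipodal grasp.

α = atan 0.4 = 21.80°;  2α = 43.60°
edge 0: e_0 = (-0.72, +5.67);  n_0 = (+0.9920, +0.1260)
edge 2: e_2 = (-0.54, -1.72);  n_2 = (-0.9541, +0.2995)
∠(n_0, n_2) = 155.33°
δ = |180° − 155.33°| = 24.67°
24.67° ≤ 2α = 43.60°  →  valid

δ = 24.67°, valid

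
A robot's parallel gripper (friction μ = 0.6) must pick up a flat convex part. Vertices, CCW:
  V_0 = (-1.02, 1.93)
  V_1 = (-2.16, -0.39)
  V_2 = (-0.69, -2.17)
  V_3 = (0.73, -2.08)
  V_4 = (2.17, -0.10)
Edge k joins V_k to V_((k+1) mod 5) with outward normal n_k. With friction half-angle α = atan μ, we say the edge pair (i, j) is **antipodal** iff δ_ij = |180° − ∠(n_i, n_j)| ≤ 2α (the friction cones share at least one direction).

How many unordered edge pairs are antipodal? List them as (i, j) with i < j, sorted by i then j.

α = atan 0.6 = 30.96°;  2α = 61.93°
n_0 = (-0.8975, +0.4410)
n_1 = (-0.7711, -0.6368)
n_2 = (+0.0633, -0.9980)
n_3 = (+0.8087, -0.5882)
n_4 = (+0.5369, +0.8437)
  (0,1): δ = 114.28°  ·
  (0,2): δ = 60.20°  ✓
  (0,3): δ = 9.86°  ✓
  (0,4): δ = 83.70°  ·
  (1,2): δ = 125.92°  ·
  (1,3): δ = 75.58°  ·
  (1,4): δ = 17.98°  ✓
  (2,3): δ = 129.65°  ·
  (2,4): δ = 36.10°  ✓
  (3,4): δ = 86.44°  ·
antipodal pairs: 4

count = 4; pairs: (0,2), (0,3), (1,4), (2,4)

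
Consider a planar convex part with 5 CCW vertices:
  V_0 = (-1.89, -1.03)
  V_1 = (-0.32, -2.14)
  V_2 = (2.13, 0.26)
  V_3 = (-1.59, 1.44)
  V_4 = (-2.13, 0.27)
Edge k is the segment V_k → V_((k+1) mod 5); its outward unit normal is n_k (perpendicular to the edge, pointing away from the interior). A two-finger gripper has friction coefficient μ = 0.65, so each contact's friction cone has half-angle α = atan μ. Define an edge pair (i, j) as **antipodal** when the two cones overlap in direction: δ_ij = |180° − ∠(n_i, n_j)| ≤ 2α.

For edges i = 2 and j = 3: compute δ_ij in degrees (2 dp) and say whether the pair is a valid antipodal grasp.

α = atan 0.65 = 33.02°;  2α = 66.05°
edge 2: e_2 = (-3.72, +1.18);  n_2 = (+0.3024, +0.9532)
edge 3: e_3 = (-0.54, -1.17);  n_3 = (-0.9080, +0.4191)
∠(n_2, n_3) = 82.82°
δ = |180° − 82.82°| = 97.18°
97.18° > 2α = 66.05°  →  invalid

δ = 97.18°, invalid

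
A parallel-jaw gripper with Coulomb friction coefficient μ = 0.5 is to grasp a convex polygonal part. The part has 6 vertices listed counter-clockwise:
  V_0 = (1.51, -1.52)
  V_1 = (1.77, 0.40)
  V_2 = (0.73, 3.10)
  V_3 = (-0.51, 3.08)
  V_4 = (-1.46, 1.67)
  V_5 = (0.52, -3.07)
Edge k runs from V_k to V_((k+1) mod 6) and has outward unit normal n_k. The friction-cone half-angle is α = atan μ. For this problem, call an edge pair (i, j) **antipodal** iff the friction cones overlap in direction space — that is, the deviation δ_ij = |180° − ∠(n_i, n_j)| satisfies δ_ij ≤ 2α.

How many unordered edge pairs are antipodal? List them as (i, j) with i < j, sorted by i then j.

α = atan 0.5 = 26.57°;  2α = 53.13°
n_0 = (+0.9910, -0.1342)
n_1 = (+0.9332, +0.3594)
n_2 = (-0.0161, +0.9999)
n_3 = (-0.8293, +0.5588)
n_4 = (-0.9227, -0.3854)
n_5 = (+0.8428, -0.5383)
  (0,1): δ = 151.22°  ·
  (0,2): δ = 81.36°  ·
  (0,3): δ = 26.26°  ✓
  (0,4): δ = 30.38°  ✓
  (0,5): δ = 155.15°  ·
  (1,2): δ = 110.14°  ·
  (1,3): δ = 55.04°  ·
  (1,4): δ = 1.61°  ✓
  (1,5): δ = 126.37°  ·
  (2,3): δ = 124.89°  ·
  (2,4): δ = 68.25°  ·
  (2,5): δ = 56.51°  ·
  (3,4): δ = 123.36°  ·
  (3,5): δ = 1.40°  ✓
  (4,5): δ = 55.24°  ·
antipodal pairs: 4

count = 4; pairs: (0,3), (0,4), (1,4), (3,5)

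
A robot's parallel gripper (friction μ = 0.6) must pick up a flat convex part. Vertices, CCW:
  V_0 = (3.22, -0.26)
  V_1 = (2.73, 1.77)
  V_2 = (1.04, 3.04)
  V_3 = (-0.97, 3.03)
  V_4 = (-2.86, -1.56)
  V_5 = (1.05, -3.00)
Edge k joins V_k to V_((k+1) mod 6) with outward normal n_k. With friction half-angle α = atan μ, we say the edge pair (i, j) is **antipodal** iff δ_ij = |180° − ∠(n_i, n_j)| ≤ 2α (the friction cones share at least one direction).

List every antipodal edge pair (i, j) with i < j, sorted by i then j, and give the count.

count = 6; pairs: (0,3), (0,4), (1,4), (2,4), (2,5), (3,5)

α = atan 0.6 = 30.96°;  2α = 61.93°
n_0 = (+0.9721, +0.2346)
n_1 = (+0.6008, +0.7994)
n_2 = (-0.0050, +1.0000)
n_3 = (-0.9247, +0.3807)
n_4 = (-0.3456, -0.9384)
n_5 = (+0.7839, -0.6208)
  (0,1): δ = 140.49°  ·
  (0,2): δ = 103.29°  ·
  (0,3): δ = 35.95°  ✓
  (0,4): δ = 56.21°  ✓
  (0,5): δ = 128.05°  ·
  (1,2): δ = 142.79°  ·
  (1,3): δ = 75.46°  ·
  (1,4): δ = 16.71°  ✓
  (1,5): δ = 88.55°  ·
  (2,3): δ = 112.67°  ·
  (2,4): δ = 20.50°  ✓
  (2,5): δ = 51.34°  ✓
  (3,4): δ = 87.84°  ·
  (3,5): δ = 16.00°  ✓
  (4,5): δ = 108.16°  ·
antipodal pairs: 6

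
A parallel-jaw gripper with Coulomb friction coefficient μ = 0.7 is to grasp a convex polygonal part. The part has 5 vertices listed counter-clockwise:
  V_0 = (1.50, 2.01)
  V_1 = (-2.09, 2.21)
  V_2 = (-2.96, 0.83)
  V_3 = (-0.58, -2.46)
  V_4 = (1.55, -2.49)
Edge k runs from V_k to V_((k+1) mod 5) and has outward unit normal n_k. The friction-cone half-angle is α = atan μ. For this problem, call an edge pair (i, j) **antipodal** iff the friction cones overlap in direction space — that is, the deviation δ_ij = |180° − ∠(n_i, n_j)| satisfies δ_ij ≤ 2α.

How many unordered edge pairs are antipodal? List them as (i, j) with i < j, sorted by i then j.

count = 5; pairs: (0,2), (0,3), (1,3), (1,4), (2,4)

α = atan 0.7 = 34.99°;  2α = 69.98°
n_0 = (+0.0556, +0.9985)
n_1 = (-0.8459, +0.5333)
n_2 = (-0.8102, -0.5861)
n_3 = (-0.0141, -0.9999)
n_4 = (+0.9999, +0.0111)
  (0,1): δ = 119.04°  ·
  (0,2): δ = 50.93°  ✓
  (0,3): δ = 2.38°  ✓
  (0,4): δ = 93.83°  ·
  (1,2): δ = 111.89°  ·
  (1,3): δ = 58.58°  ✓
  (1,4): δ = 32.87°  ✓
  (2,3): δ = 126.69°  ·
  (2,4): δ = 35.25°  ✓
  (3,4): δ = 88.56°  ·
antipodal pairs: 5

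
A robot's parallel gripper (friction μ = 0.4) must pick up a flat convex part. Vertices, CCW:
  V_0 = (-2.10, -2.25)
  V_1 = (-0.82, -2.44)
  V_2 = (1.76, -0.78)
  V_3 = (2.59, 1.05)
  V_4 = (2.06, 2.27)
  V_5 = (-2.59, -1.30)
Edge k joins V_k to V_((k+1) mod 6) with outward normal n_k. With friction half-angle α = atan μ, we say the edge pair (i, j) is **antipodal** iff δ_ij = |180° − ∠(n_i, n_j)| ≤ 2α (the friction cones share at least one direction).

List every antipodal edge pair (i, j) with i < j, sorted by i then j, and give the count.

α = atan 0.4 = 21.80°;  2α = 43.60°
n_0 = (-0.1468, -0.9892)
n_1 = (+0.5411, -0.8410)
n_2 = (+0.9107, -0.4131)
n_3 = (+0.9172, +0.3985)
n_4 = (-0.6090, +0.7932)
n_5 = (-0.8887, -0.4584)
  (0,1): δ = 138.80°  ·
  (0,2): δ = 105.95°  ·
  (0,3): δ = 58.08°  ·
  (0,4): δ = 45.96°  ·
  (0,5): δ = 125.73°  ·
  (1,2): δ = 147.15°  ·
  (1,3): δ = 99.28°  ·
  (1,4): δ = 4.76°  ✓
  (1,5): δ = 84.53°  ·
  (2,3): δ = 132.12°  ·
  (2,4): δ = 28.09°  ✓
  (2,5): δ = 51.68°  ·
  (3,4): δ = 75.97°  ·
  (3,5): δ = 3.80°  ✓
  (4,5): δ = 100.23°  ·
antipodal pairs: 3

count = 3; pairs: (1,4), (2,4), (3,5)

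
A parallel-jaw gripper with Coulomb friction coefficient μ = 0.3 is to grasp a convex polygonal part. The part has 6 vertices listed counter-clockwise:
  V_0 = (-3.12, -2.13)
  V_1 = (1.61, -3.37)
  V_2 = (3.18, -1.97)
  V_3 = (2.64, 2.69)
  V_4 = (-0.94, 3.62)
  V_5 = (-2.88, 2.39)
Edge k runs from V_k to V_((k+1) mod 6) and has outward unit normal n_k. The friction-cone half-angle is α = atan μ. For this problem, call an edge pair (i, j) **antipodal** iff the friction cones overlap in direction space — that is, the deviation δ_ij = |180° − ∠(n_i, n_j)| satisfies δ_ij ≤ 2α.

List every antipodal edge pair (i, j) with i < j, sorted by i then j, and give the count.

count = 3; pairs: (0,3), (1,4), (2,5)

α = atan 0.3 = 16.70°;  2α = 33.40°
n_0 = (-0.2536, -0.9673)
n_1 = (+0.6655, -0.7464)
n_2 = (+0.9934, +0.1151)
n_3 = (+0.2514, +0.9679)
n_4 = (-0.5355, +0.8446)
n_5 = (-0.9986, +0.0530)
  (0,1): δ = 123.59°  ·
  (0,2): δ = 68.70°  ·
  (0,3): δ = 0.13°  ✓
  (0,4): δ = 47.07°  ·
  (0,5): δ = 101.65°  ·
  (1,2): δ = 125.11°  ·
  (1,3): δ = 56.29°  ·
  (1,4): δ = 9.35°  ✓
  (1,5): δ = 45.24°  ·
  (2,3): δ = 111.17°  ·
  (2,4): δ = 64.23°  ·
  (2,5): δ = 9.65°  ✓
  (3,4): δ = 133.06°  ·
  (3,5): δ = 78.48°  ·
  (4,5): δ = 125.41°  ·
antipodal pairs: 3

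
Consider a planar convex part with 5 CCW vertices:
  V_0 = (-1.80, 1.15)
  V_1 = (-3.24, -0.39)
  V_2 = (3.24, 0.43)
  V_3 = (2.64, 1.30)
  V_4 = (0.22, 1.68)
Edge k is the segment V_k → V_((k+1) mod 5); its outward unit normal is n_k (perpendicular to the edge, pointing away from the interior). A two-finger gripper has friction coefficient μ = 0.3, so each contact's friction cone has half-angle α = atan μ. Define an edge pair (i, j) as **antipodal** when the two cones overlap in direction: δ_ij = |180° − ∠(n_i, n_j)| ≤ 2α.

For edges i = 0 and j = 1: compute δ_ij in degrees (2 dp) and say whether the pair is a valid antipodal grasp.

δ = 39.71°, invalid

α = atan 0.3 = 16.70°;  2α = 33.40°
edge 0: e_0 = (-1.44, -1.54);  n_0 = (-0.7304, +0.6830)
edge 1: e_1 = (+6.48, +0.82);  n_1 = (+0.1255, -0.9921)
∠(n_0, n_1) = 140.29°
δ = |180° − 140.29°| = 39.71°
39.71° > 2α = 33.40°  →  invalid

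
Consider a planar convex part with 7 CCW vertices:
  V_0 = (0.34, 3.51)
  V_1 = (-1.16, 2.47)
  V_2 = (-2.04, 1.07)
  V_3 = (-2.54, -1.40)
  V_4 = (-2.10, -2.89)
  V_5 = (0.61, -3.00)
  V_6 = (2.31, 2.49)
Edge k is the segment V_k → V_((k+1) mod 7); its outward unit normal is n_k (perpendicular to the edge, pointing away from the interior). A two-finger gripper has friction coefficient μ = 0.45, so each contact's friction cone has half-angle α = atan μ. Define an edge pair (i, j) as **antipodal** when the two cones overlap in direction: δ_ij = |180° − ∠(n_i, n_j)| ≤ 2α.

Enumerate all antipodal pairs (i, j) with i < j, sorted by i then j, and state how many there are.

α = atan 0.45 = 24.23°;  2α = 48.46°
n_0 = (-0.5698, +0.8218)
n_1 = (-0.8466, +0.5322)
n_2 = (-0.9801, +0.1984)
n_3 = (-0.9591, -0.2832)
n_4 = (-0.0406, -0.9992)
n_5 = (+0.9553, -0.2958)
n_6 = (+0.4598, +0.8880)
  (0,1): δ = 156.89°  ·
  (0,2): δ = 136.18°  ·
  (0,3): δ = 108.28°  ·
  (0,4): δ = 37.06°  ✓
  (0,5): δ = 38.06°  ✓
  (0,6): δ = 117.89°  ·
  (1,2): δ = 159.29°  ·
  (1,3): δ = 131.40°  ·
  (1,4): δ = 60.17°  ·
  (1,5): δ = 14.95°  ✓
  (1,6): δ = 94.78°  ·
  (2,3): δ = 152.10°  ·
  (2,4): δ = 80.88°  ·
  (2,5): δ = 5.76°  ✓
  (2,6): δ = 74.07°  ·
  (3,4): δ = 108.78°  ·
  (3,5): δ = 33.66°  ✓
  (3,6): δ = 46.17°  ✓
  (4,5): δ = 104.88°  ·
  (4,6): δ = 25.05°  ✓
  (5,6): δ = 100.17°  ·
antipodal pairs: 7

count = 7; pairs: (0,4), (0,5), (1,5), (2,5), (3,5), (3,6), (4,6)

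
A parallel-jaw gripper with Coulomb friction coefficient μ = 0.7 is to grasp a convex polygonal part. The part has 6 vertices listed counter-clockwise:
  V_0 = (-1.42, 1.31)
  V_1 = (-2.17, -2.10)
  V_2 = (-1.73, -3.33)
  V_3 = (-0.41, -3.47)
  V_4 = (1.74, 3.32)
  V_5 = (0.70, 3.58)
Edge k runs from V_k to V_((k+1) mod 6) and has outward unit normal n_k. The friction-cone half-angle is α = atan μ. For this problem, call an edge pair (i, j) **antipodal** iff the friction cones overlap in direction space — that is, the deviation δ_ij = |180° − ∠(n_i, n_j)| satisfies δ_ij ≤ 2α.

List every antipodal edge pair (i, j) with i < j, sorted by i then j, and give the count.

α = atan 0.7 = 34.99°;  2α = 69.98°
n_0 = (-0.9767, +0.2148)
n_1 = (-0.9416, -0.3368)
n_2 = (-0.1055, -0.9944)
n_3 = (+0.9533, -0.3019)
n_4 = (+0.2425, +0.9701)
n_5 = (-0.7308, +0.6825)
  (0,1): δ = 147.91°  ·
  (0,2): δ = 83.65°  ·
  (0,3): δ = 5.17°  ✓
  (0,4): δ = 88.37°  ·
  (0,5): δ = 149.36°  ·
  (1,2): δ = 115.74°  ·
  (1,3): δ = 37.25°  ✓
  (1,4): δ = 56.28°  ✓
  (1,5): δ = 117.27°  ·
  (2,3): δ = 101.52°  ·
  (2,4): δ = 7.98°  ✓
  (2,5): δ = 53.01°  ✓
  (3,4): δ = 86.47°  ·
  (3,5): δ = 25.47°  ✓
  (4,5): δ = 119.01°  ·
antipodal pairs: 6

count = 6; pairs: (0,3), (1,3), (1,4), (2,4), (2,5), (3,5)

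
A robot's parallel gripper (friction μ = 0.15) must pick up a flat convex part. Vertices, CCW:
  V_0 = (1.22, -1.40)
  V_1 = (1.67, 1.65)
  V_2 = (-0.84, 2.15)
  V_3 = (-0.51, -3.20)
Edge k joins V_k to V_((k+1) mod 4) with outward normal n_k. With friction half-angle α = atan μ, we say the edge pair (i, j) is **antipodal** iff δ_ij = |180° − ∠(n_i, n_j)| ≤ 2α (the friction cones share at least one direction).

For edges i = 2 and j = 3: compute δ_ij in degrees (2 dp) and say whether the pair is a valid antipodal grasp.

α = atan 0.15 = 8.53°;  2α = 17.06°
edge 2: e_2 = (+0.33, -5.35);  n_2 = (-0.9981, -0.0616)
edge 3: e_3 = (+1.73, +1.80);  n_3 = (+0.7210, -0.6929)
∠(n_2, n_3) = 132.61°
δ = |180° − 132.61°| = 47.39°
47.39° > 2α = 17.06°  →  invalid

δ = 47.39°, invalid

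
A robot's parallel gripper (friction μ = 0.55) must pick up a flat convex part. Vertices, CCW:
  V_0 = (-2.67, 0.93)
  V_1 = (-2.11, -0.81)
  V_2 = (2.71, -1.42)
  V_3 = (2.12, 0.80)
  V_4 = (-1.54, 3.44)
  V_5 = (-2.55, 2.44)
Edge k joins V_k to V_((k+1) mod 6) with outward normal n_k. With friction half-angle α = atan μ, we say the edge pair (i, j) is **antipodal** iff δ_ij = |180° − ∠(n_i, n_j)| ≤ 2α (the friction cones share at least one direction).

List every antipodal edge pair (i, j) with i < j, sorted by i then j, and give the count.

count = 5; pairs: (0,2), (0,3), (1,3), (1,4), (2,5)

α = atan 0.55 = 28.81°;  2α = 57.62°
n_0 = (-0.9519, -0.3064)
n_1 = (-0.1256, -0.9921)
n_2 = (+0.9665, +0.2568)
n_3 = (+0.5850, +0.8110)
n_4 = (-0.7036, +0.7106)
n_5 = (-0.9969, +0.0792)
  (0,1): δ = 115.05°  ·
  (0,2): δ = 2.96°  ✓
  (0,3): δ = 36.36°  ✓
  (0,4): δ = 116.87°  ·
  (0,5): δ = 157.62°  ·
  (1,2): δ = 67.90°  ·
  (1,3): δ = 28.59°  ✓
  (1,4): δ = 51.93°  ✓
  (1,5): δ = 92.67°  ·
  (2,3): δ = 140.69°  ·
  (2,4): δ = 60.17°  ·
  (2,5): δ = 19.43°  ✓
  (3,4): δ = 99.48°  ·
  (3,5): δ = 58.74°  ·
  (4,5): δ = 139.26°  ·
antipodal pairs: 5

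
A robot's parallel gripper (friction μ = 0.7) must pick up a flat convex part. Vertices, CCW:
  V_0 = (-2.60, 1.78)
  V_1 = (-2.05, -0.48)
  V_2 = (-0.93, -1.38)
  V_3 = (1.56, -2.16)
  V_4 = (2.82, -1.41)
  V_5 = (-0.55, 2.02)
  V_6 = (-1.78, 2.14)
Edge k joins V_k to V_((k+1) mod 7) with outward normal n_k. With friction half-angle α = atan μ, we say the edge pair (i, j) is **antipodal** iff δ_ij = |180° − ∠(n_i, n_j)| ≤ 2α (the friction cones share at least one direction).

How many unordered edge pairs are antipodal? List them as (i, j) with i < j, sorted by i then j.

α = atan 0.7 = 34.99°;  2α = 69.98°
n_0 = (-0.9716, -0.2365)
n_1 = (-0.6264, -0.7795)
n_2 = (-0.2989, -0.9543)
n_3 = (+0.5115, -0.8593)
n_4 = (+0.7133, +0.7008)
n_5 = (+0.0971, +0.9953)
n_6 = (-0.4020, +0.9156)
  (0,1): δ = 142.46°  ·
  (0,2): δ = 121.07°  ·
  (0,3): δ = 72.92°  ·
  (0,4): δ = 30.82°  ✓
  (0,5): δ = 70.75°  ·
  (0,6): δ = 100.02°  ·
  (1,2): δ = 158.61°  ·
  (1,3): δ = 110.45°  ·
  (1,4): δ = 6.72°  ✓
  (1,5): δ = 33.21°  ✓
  (1,6): δ = 62.49°  ✓
  (2,3): δ = 131.84°  ·
  (2,4): δ = 28.11°  ✓
  (2,5): δ = 11.82°  ✓
  (2,6): δ = 41.10°  ✓
  (3,4): δ = 76.27°  ·
  (3,5): δ = 36.33°  ✓
  (3,6): δ = 7.06°  ✓
  (4,5): δ = 140.07°  ·
  (4,6): δ = 110.79°  ·
  (5,6): δ = 150.73°  ·
antipodal pairs: 9

count = 9; pairs: (0,4), (1,4), (1,5), (1,6), (2,4), (2,5), (2,6), (3,5), (3,6)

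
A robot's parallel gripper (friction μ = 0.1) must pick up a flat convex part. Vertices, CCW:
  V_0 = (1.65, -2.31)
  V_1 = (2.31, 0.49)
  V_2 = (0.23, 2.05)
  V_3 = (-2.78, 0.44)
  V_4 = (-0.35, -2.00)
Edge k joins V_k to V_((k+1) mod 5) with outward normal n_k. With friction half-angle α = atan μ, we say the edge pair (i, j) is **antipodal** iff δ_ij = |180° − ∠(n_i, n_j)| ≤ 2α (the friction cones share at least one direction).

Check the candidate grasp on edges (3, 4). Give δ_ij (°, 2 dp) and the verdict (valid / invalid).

δ = 143.69°, invalid

α = atan 0.1 = 5.71°;  2α = 11.42°
edge 3: e_3 = (+2.43, -2.44);  n_3 = (-0.7086, -0.7057)
edge 4: e_4 = (+2.00, -0.31);  n_4 = (-0.1532, -0.9882)
∠(n_3, n_4) = 36.31°
δ = |180° − 36.31°| = 143.69°
143.69° > 2α = 11.42°  →  invalid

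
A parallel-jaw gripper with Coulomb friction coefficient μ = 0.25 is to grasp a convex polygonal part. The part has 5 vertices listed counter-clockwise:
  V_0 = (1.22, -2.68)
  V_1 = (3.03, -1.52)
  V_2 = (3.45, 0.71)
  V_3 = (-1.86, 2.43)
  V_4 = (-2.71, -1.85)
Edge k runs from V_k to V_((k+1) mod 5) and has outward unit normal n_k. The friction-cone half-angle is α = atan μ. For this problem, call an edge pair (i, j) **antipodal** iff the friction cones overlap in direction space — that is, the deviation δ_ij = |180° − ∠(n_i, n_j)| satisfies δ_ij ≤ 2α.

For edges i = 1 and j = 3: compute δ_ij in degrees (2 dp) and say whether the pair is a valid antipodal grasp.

δ = 0.57°, valid

α = atan 0.25 = 14.04°;  2α = 28.07°
edge 1: e_1 = (+0.42, +2.23);  n_1 = (+0.9827, -0.1851)
edge 3: e_3 = (-0.85, -4.28);  n_3 = (-0.9808, +0.1948)
∠(n_1, n_3) = 179.43°
δ = |180° − 179.43°| = 0.57°
0.57° ≤ 2α = 28.07°  →  valid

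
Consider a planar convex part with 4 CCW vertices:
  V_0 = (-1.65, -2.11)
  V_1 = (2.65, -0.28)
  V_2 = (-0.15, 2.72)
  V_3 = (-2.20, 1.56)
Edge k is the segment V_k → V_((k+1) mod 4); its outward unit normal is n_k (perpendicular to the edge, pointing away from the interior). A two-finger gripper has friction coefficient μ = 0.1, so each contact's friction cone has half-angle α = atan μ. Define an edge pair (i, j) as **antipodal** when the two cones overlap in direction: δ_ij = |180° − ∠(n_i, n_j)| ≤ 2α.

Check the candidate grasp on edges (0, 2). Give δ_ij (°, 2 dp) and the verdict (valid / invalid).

α = atan 0.1 = 5.71°;  2α = 11.42°
edge 0: e_0 = (+4.30, +1.83);  n_0 = (+0.3916, -0.9201)
edge 2: e_2 = (-2.05, -1.16);  n_2 = (-0.4925, +0.8703)
∠(n_0, n_2) = 173.55°
δ = |180° − 173.55°| = 6.45°
6.45° ≤ 2α = 11.42°  →  valid

δ = 6.45°, valid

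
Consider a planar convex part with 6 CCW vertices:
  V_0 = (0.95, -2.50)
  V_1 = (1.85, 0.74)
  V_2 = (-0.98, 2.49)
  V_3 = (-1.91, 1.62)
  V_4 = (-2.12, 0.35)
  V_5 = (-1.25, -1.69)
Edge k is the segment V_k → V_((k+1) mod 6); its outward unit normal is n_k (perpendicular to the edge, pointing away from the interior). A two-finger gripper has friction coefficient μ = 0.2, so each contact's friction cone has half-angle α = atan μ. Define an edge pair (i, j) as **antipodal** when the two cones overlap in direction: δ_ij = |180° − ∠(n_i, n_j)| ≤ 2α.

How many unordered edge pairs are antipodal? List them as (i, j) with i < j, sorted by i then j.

α = atan 0.2 = 11.31°;  2α = 22.62°
n_0 = (+0.9635, -0.2676)
n_1 = (+0.5259, +0.8505)
n_2 = (-0.6832, +0.7303)
n_3 = (-0.9866, +0.1631)
n_4 = (-0.9198, -0.3923)
n_5 = (-0.3455, -0.9384)
  (0,1): δ = 106.21°  ·
  (0,2): δ = 31.39°  ·
  (0,3): δ = 6.13°  ✓
  (0,4): δ = 38.62°  ·
  (0,5): δ = 85.31°  ·
  (1,2): δ = 105.18°  ·
  (1,3): δ = 67.66°  ·
  (1,4): δ = 35.17°  ·
  (1,5): δ = 11.52°  ✓
  (2,3): δ = 142.48°  ·
  (2,4): δ = 109.99°  ·
  (2,5): δ = 63.30°  ·
  (3,4): δ = 147.51°  ·
  (3,5): δ = 100.82°  ·
  (4,5): δ = 133.31°  ·
antipodal pairs: 2

count = 2; pairs: (0,3), (1,5)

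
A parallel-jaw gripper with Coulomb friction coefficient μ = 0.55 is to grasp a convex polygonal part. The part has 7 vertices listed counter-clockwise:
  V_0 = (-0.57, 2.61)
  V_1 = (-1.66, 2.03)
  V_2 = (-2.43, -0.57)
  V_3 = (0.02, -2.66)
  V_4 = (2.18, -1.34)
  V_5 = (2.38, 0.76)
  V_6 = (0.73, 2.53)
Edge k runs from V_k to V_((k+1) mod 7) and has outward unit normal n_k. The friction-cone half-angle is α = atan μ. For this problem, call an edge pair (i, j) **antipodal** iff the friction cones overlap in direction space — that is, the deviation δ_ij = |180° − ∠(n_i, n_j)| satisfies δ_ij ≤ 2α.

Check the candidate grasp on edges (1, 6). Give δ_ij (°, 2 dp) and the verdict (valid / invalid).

α = atan 0.55 = 28.81°;  2α = 57.62°
edge 1: e_1 = (-0.77, -2.60);  n_1 = (-0.9588, +0.2840)
edge 6: e_6 = (-1.30, +0.08);  n_6 = (+0.0614, +0.9981)
∠(n_1, n_6) = 77.02°
δ = |180° − 77.02°| = 102.98°
102.98° > 2α = 57.62°  →  invalid

δ = 102.98°, invalid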